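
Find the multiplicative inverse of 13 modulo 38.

By the extended Euclidean algorithm:
38 = 2*13 + 12
13 = 1*12 + 1
12 = 12*1 + 0
gcd(13, 38) = 1, so the inverse exists.
Back-substitute for 1:
1 = 1*13 − 1*12
  = −1*38 + 3*13
So 13⁻¹ ≡ 3 (mod 38).

3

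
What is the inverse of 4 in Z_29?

29 = 7×4 + 1
4 = 4×1 + 0
gcd(4, 29) = 1, so the inverse exists.
Bézout: 1 = 1×29 − 7×4.
So 4⁻¹ ≡ −7 ≡ 22 (mod 29).

22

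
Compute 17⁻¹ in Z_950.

Apply the Euclidean algorithm and back-substitute:
950 = 55·17 + 15
17 = 1·15 + 2
15 = 7·2 + 1
2 = 2·1 + 0
gcd(17, 950) = 1, so the inverse exists.
Back-substitute for 1:
1 = 1·15 − 7·2
  = −7·17 + 8·15
  = 8·950 − 447·17
So 17⁻¹ ≡ −447 ≡ 503 (mod 950).

503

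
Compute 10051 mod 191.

119

10051 = 52·191 + 119, so 10051 ≡ 119 (mod 191).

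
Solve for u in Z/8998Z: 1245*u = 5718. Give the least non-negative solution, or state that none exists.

8634

gcd(1245, 8998) = 1, so a unique solution mod 8998 exists.
1245⁻¹ ≡ 8839 (mod 8998).
u ≡ 8839*5718 ≡ 8634 (mod 8998).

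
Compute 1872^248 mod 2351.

506

248 in binary is 11111000, i.e. 248 = 128 + 64 + 32 + 16 + 8.
1872^1 ≡ 1872 (mod 2351)
1872^2 ≡ 1872^2 = 3504384 ≡ 1394 (mod 2351)
1872^4 ≡ 1394^2 = 1943236 ≡ 1310 (mod 2351)
1872^8 ≡ 1310^2 = 1716100 ≡ 2221 (mod 2351)
1872^16 ≡ 2221^2 = 4932841 ≡ 443 (mod 2351)
1872^32 ≡ 443^2 = 196249 ≡ 1116 (mod 2351)
1872^64 ≡ 1116^2 = 1245456 ≡ 1777 (mod 2351)
1872^128 ≡ 1777^2 = 3157729 ≡ 336 (mod 2351)
1872^248 = 1872^128 · 1872^64 · 1872^32 · 1872^16 · 1872^8 ≡ 336 · 1777 · 1116 · 443 · 2221 (mod 2351).
Accumulate the product:
336 · 1777 = 597072 ≡ 2269
2269 · 1116 = 2532204 ≡ 177
177 · 443 = 78411 ≡ 828
828 · 2221 = 1838988 ≡ 506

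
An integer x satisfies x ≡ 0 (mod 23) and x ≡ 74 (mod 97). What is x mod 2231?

2208

23⁻¹ mod 97: 23·38 ≡ 1 (mod 97), so 23⁻¹ ≡ 38.
x = 0 + 23·((74 − 0)·38 mod 97) = 0 + 23·96 = 2208.
Check: 2208 mod 23 = 0, 2208 mod 97 = 74. ✓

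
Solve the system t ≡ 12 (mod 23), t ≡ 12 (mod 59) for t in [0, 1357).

12

23⁻¹ mod 59: 23*18 ≡ 1 (mod 59), so 23⁻¹ ≡ 18.
t = 12 + 23*((12 − 12)*18 mod 59) = 12 + 23*0 = 12.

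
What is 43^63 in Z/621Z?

109

Using repeated squaring:
63 in binary is 111111, i.e. 63 = 32 + 16 + 8 + 4 + 2 + 1.
43^1 ≡ 43 (mod 621)
43^2 ≡ 43^2 = 1849 ≡ 607 (mod 621)
43^4 ≡ 607^2 = 368449 ≡ 196 (mod 621)
43^8 ≡ 196^2 = 38416 ≡ 535 (mod 621)
43^16 ≡ 535^2 = 286225 ≡ 565 (mod 621)
43^32 ≡ 565^2 = 319225 ≡ 31 (mod 621)
43^63 = 43^32 × 43^16 × 43^8 × 43^4 × 43^2 × 43^1 ≡ 31 × 565 × 535 × 196 × 607 × 43 (mod 621).
Accumulate the product:
31 × 565 = 17515 ≡ 127
127 × 535 = 67945 ≡ 256
256 × 196 = 50176 ≡ 496
496 × 607 = 301072 ≡ 508
508 × 43 = 21844 ≡ 109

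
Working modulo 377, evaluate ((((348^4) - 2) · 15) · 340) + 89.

184

(348)^4 ≡ 29 (mod 377)
29 - 2 = 27
27 · 15 = 405 ≡ 28 (mod 377)
28 · 340 = 9520 ≡ 95 (mod 377)
95 + 89 = 184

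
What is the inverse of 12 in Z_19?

8

Run the extended Euclidean algorithm:
19 = 1×12 + 7
12 = 1×7 + 5
7 = 1×5 + 2
5 = 2×2 + 1
2 = 2×1 + 0
gcd(12, 19) = 1, so the inverse exists.
Back-substitute for 1:
1 = 1×5 − 2×2
  = −2×7 + 3×5
  = 3×12 − 5×7
  = −5×19 + 8×12
So 12⁻¹ ≡ 8 (mod 19).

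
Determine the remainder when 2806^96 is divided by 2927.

Compute successive squares:
96 in binary is 1100000, i.e. 96 = 64 + 32.
2806^1 ≡ 2806 (mod 2927)
2806^2 ≡ 2806^2 = 7873636 ≡ 6 (mod 2927)
2806^4 ≡ 6^2 = 36 (mod 2927)
2806^8 ≡ 36^2 = 1296 (mod 2927)
2806^16 ≡ 1296^2 = 1679616 ≡ 2445 (mod 2927)
2806^32 ≡ 2445^2 = 5978025 ≡ 1091 (mod 2927)
2806^64 ≡ 1091^2 = 1190281 ≡ 1919 (mod 2927)
2806^96 = 2806^64 * 2806^32 ≡ 1919 * 1091 (mod 2927).
1919 * 1091 = 2093629 ≡ 824 (mod 2927).

824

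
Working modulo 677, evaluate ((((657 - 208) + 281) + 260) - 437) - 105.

448

657 - 208 = 449
449 + 281 = 730 ≡ 53 (mod 677)
53 + 260 = 313
313 - 437 = -124 ≡ 553 (mod 677)
553 - 105 = 448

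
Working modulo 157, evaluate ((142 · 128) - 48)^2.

148

142 · 128 = 18176 ≡ 121 (mod 157)
121 - 48 = 73
(73)^2 ≡ 148 (mod 157)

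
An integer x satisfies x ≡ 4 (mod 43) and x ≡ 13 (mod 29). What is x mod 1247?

43⁻¹ mod 29: 43×27 ≡ 1 (mod 29), so 43⁻¹ ≡ 27.
x = 4 + 43×((13 − 4)×27 mod 29) = 4 + 43×11 = 477.

477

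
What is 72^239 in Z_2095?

72^1 ≡ 72 (mod 2095)
72^2 ≡ 72^2 = 5184 ≡ 994 (mod 2095)
72^4 ≡ 994^2 = 988036 ≡ 1291 (mod 2095)
72^8 ≡ 1291^2 = 1666681 ≡ 1156 (mod 2095)
72^16 ≡ 1156^2 = 1336336 ≡ 1821 (mod 2095)
72^32 ≡ 1821^2 = 3316041 ≡ 1751 (mod 2095)
72^64 ≡ 1751^2 = 3066001 ≡ 1016 (mod 2095)
72^128 ≡ 1016^2 = 1032256 ≡ 1516 (mod 2095)
72^239 = 72^128 · 72^64 · 72^32 · 72^8 · 72^4 · 72^2 · 72^1 ≡ 1516 · 1016 · 1751 · 1156 · 1291 · 994 · 72 (mod 2095).
Accumulate the product:
1516 · 1016 = 1540256 ≡ 431
431 · 1751 = 754681 ≡ 481
481 · 1156 = 556036 ≡ 861
861 · 1291 = 1111551 ≡ 1201
1201 · 994 = 1193794 ≡ 1739
1739 · 72 = 125208 ≡ 1603

1603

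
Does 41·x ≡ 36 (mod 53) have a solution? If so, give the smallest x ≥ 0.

gcd(41, 53) = 1, so a unique solution mod 53 exists.
41⁻¹ ≡ 22 (mod 53).
x ≡ 22·36 ≡ 50 (mod 53).

50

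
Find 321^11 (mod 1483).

1296

Compute successive squares:
11 in binary is 1011, i.e. 11 = 8 + 2 + 1.
321^1 ≡ 321 (mod 1483)
321^2 ≡ 321^2 = 103041 ≡ 714 (mod 1483)
321^4 ≡ 714^2 = 509796 ≡ 1127 (mod 1483)
321^8 ≡ 1127^2 = 1270129 ≡ 681 (mod 1483)
321^11 = 321^8 × 321^2 × 321^1 ≡ 681 × 714 × 321 (mod 1483).
Accumulate the product:
681 × 714 = 486234 ≡ 1293
1293 × 321 = 415053 ≡ 1296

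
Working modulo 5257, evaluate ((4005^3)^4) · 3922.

1507

(4005)^3 ≡ 1947 (mod 5257)
(1947)^4 ≡ 4551 (mod 5257)
4551 · 3922 = 17849022 ≡ 1507 (mod 5257)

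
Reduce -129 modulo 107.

85

-129 = -2*107 + 85, so -129 ≡ 85 (mod 107).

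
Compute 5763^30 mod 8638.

30 in binary is 11110, i.e. 30 = 16 + 8 + 4 + 2.
5763^1 ≡ 5763 (mod 8638)
5763^2 ≡ 5763^2 = 33212169 ≡ 7697 (mod 8638)
5763^4 ≡ 7697^2 = 59243809 ≡ 4405 (mod 8638)
5763^8 ≡ 4405^2 = 19404025 ≡ 3077 (mod 8638)
5763^16 ≡ 3077^2 = 9467929 ≡ 681 (mod 8638)
5763^30 = 5763^16 · 5763^8 · 5763^4 · 5763^2 ≡ 681 · 3077 · 4405 · 7697 (mod 8638).
Accumulate the product:
681 · 3077 = 2095437 ≡ 5041
5041 · 4405 = 22205605 ≡ 5945
5945 · 7697 = 45758665 ≡ 3179

3179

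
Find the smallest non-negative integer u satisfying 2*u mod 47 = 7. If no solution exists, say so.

gcd(2, 47) = 1, so a unique solution mod 47 exists.
2⁻¹ ≡ 24 (mod 47).
u ≡ 24*7 ≡ 27 (mod 47).

27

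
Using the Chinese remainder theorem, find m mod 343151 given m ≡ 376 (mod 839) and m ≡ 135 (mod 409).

839⁻¹ mod 409: 839×39 ≡ 1 (mod 409), so 839⁻¹ ≡ 39.
m = 376 + 839×((135 − 376)×39 mod 409) = 376 + 839×8 = 7088.

7088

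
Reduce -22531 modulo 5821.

753

-22531 = -4×5821 + 753, so -22531 ≡ 753 (mod 5821).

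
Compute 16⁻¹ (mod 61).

42

Run the extended Euclidean algorithm:
61 = 3*16 + 13
16 = 1*13 + 3
13 = 4*3 + 1
3 = 3*1 + 0
gcd(16, 61) = 1, so the inverse exists.
Bézout: 1 = 5*61 − 19*16.
So 16⁻¹ ≡ −19 ≡ 42 (mod 61).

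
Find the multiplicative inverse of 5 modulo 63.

38

By the extended Euclidean algorithm:
63 = 12*5 + 3
5 = 1*3 + 2
3 = 1*2 + 1
2 = 2*1 + 0
gcd(5, 63) = 1, so the inverse exists.
Bézout: 1 = 2*63 − 25*5.
So 5⁻¹ ≡ −25 ≡ 38 (mod 63).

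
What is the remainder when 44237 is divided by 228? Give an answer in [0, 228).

44237 = 194·228 + 5, so 44237 ≡ 5 (mod 228).

5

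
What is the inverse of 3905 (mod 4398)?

2819

4398 = 1·3905 + 493
3905 = 7·493 + 454
493 = 1·454 + 39
454 = 11·39 + 25
39 = 1·25 + 14
25 = 1·14 + 11
14 = 1·11 + 3
11 = 3·3 + 2
3 = 1·2 + 1
2 = 2·1 + 0
gcd(3905, 4398) = 1, so the inverse exists.
Bézout: 1 = 1402·4398 − 1579·3905.
So 3905⁻¹ ≡ −1579 ≡ 2819 (mod 4398).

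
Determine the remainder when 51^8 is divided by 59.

Using repeated squaring:
51^1 ≡ 51 (mod 59)
51^2 ≡ 51^2 = 2601 ≡ 5 (mod 59)
51^4 ≡ 5^2 = 25 (mod 59)
51^8 ≡ 25^2 = 625 ≡ 35 (mod 59)
So 51^8 ≡ 35 (mod 59).

35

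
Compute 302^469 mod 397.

68

302^1 ≡ 302 (mod 397)
302^2 ≡ 302^2 = 91204 ≡ 291 (mod 397)
302^4 ≡ 291^2 = 84681 ≡ 120 (mod 397)
302^8 ≡ 120^2 = 14400 ≡ 108 (mod 397)
302^16 ≡ 108^2 = 11664 ≡ 151 (mod 397)
302^32 ≡ 151^2 = 22801 ≡ 172 (mod 397)
302^64 ≡ 172^2 = 29584 ≡ 206 (mod 397)
302^128 ≡ 206^2 = 42436 ≡ 354 (mod 397)
302^256 ≡ 354^2 = 125316 ≡ 261 (mod 397)
302^469 = 302^256 · 302^128 · 302^64 · 302^16 · 302^4 · 302^1 ≡ 261 · 354 · 206 · 151 · 120 · 302 (mod 397).
Accumulate the product:
261 · 354 = 92394 ≡ 290
290 · 206 = 59740 ≡ 190
190 · 151 = 28690 ≡ 106
106 · 120 = 12720 ≡ 16
16 · 302 = 4832 ≡ 68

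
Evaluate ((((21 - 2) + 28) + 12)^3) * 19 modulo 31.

14

21 - 2 = 19
19 + 28 = 47 ≡ 16 (mod 31)
16 + 12 = 28
(28)^3 ≡ 4 (mod 31)
4 * 19 = 76 ≡ 14 (mod 31)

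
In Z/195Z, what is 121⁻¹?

166

By the extended Euclidean algorithm:
195 = 1·121 + 74
121 = 1·74 + 47
74 = 1·47 + 27
47 = 1·27 + 20
27 = 1·20 + 7
20 = 2·7 + 6
7 = 1·6 + 1
6 = 6·1 + 0
gcd(121, 195) = 1, so the inverse exists.
Back-substitute for 1:
1 = 1·7 − 1·6
  = −1·20 + 3·7
  = 3·27 − 4·20
  = −4·47 + 7·27
  = 7·74 − 11·47
  = −11·121 + 18·74
  = 18·195 − 29·121
So 121⁻¹ ≡ −29 ≡ 166 (mod 195).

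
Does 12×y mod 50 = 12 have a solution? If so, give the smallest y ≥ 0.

gcd(12, 50) = 2, and 2 | 12, so solutions exist.
Divide through by 2: 6×y ≡ 6 mod 25.
6⁻¹ ≡ 21 (mod 25).
y ≡ 21×6 ≡ 1 (mod 25).
The smallest non-negative solution is y = 1.

1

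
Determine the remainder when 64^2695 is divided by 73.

64

Compute successive squares:
2695 in binary is 101010000111, i.e. 2695 = 2048 + 512 + 128 + 4 + 2 + 1.
64^1 ≡ 64 (mod 73)
64^2 ≡ 64^2 = 4096 ≡ 8 (mod 73)
64^4 ≡ 8^2 = 64 (mod 73)
64^8 ≡ 64^2 = 4096 ≡ 8 (mod 73)
64^16 ≡ 8^2 = 64 (mod 73)
64^32 ≡ 64^2 = 4096 ≡ 8 (mod 73)
64^64 ≡ 8^2 = 64 (mod 73)
64^128 ≡ 64^2 = 4096 ≡ 8 (mod 73)
64^256 ≡ 8^2 = 64 (mod 73)
64^512 ≡ 64^2 = 4096 ≡ 8 (mod 73)
64^1024 ≡ 8^2 = 64 (mod 73)
64^2048 ≡ 64^2 = 4096 ≡ 8 (mod 73)
64^2695 = 64^2048 * 64^512 * 64^128 * 64^4 * 64^2 * 64^1 ≡ 8 * 8 * 8 * 64 * 8 * 64 (mod 73).
Accumulate the product:
8 * 8 = 64
64 * 8 = 512 ≡ 1
1 * 64 = 64
64 * 8 = 512 ≡ 1
1 * 64 = 64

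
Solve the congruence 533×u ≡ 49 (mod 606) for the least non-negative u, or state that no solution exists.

431

gcd(533, 606) = 1, so a unique solution mod 606 exists.
533⁻¹ ≡ 83 (mod 606).
u ≡ 83×49 ≡ 431 (mod 606).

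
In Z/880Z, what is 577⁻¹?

By the extended Euclidean algorithm:
880 = 1×577 + 303
577 = 1×303 + 274
303 = 1×274 + 29
274 = 9×29 + 13
29 = 2×13 + 3
13 = 4×3 + 1
3 = 3×1 + 0
gcd(577, 880) = 1, so the inverse exists.
Bézout: 1 = −179×880 + 273×577.
So 577⁻¹ ≡ 273 (mod 880).

273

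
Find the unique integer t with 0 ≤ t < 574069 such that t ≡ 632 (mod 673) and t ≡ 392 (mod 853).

673⁻¹ mod 853: 673×744 ≡ 1 (mod 853), so 673⁻¹ ≡ 744.
t = 632 + 673×((392 − 632)×744 mod 853) = 632 + 673×570 = 384242.

384242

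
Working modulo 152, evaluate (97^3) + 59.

124

(97)^3 ≡ 65 (mod 152)
65 + 59 = 124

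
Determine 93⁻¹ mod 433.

149

433 = 4*93 + 61
93 = 1*61 + 32
61 = 1*32 + 29
32 = 1*29 + 3
29 = 9*3 + 2
3 = 1*2 + 1
2 = 2*1 + 0
gcd(93, 433) = 1, so the inverse exists.
Back-substitute for 1:
1 = 1*3 − 1*2
  = −1*29 + 10*3
  = 10*32 − 11*29
  = −11*61 + 21*32
  = 21*93 − 32*61
  = −32*433 + 149*93
So 93⁻¹ ≡ 149 (mod 433).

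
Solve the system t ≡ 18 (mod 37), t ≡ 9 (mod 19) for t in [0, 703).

37⁻¹ mod 19: 37×18 ≡ 1 (mod 19), so 37⁻¹ ≡ 18.
t = 18 + 37×((9 − 18)×18 mod 19) = 18 + 37×9 = 351.

351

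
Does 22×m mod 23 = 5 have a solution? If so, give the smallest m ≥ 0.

18

gcd(22, 23) = 1, so a unique solution mod 23 exists.
22⁻¹ ≡ 22 (mod 23).
m ≡ 22×5 ≡ 18 (mod 23).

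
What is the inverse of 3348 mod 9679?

Run the extended Euclidean algorithm:
9679 = 2×3348 + 2983
3348 = 1×2983 + 365
2983 = 8×365 + 63
365 = 5×63 + 50
63 = 1×50 + 13
50 = 3×13 + 11
13 = 1×11 + 2
11 = 5×2 + 1
2 = 2×1 + 0
gcd(3348, 9679) = 1, so the inverse exists.
Bézout: 1 = −1541×9679 + 4455×3348.
So 3348⁻¹ ≡ 4455 (mod 9679).

4455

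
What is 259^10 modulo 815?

361

By square-and-multiply:
10 in binary is 1010, i.e. 10 = 8 + 2.
259^1 ≡ 259 (mod 815)
259^2 ≡ 259^2 = 67081 ≡ 251 (mod 815)
259^4 ≡ 251^2 = 63001 ≡ 246 (mod 815)
259^8 ≡ 246^2 = 60516 ≡ 206 (mod 815)
259^10 = 259^8 * 259^2 ≡ 206 * 251 (mod 815).
206 * 251 = 51706 ≡ 361 (mod 815).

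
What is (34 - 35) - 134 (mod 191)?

34 - 35 = -1 ≡ 190 (mod 191)
190 - 134 = 56

56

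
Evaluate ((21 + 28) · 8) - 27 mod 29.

21 + 28 = 49 ≡ 20 (mod 29)
20 · 8 = 160 ≡ 15 (mod 29)
15 - 27 = -12 ≡ 17 (mod 29)

17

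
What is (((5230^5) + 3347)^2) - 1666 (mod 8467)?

(5230)^5 ≡ 7288 (mod 8467)
7288 + 3347 = 10635 ≡ 2168 (mod 8467)
(2168)^2 ≡ 1039 (mod 8467)
1039 - 1666 = -627 ≡ 7840 (mod 8467)

7840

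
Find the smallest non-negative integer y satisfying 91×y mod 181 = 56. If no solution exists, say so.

112

gcd(91, 181) = 1, so a unique solution mod 181 exists.
91⁻¹ ≡ 2 (mod 181).
y ≡ 2×56 ≡ 112 (mod 181).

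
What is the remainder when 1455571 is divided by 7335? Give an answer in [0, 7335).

1455571 = 198·7335 + 3241, so 1455571 ≡ 3241 (mod 7335).

3241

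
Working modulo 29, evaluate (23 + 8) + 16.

18

23 + 8 = 31 ≡ 2 (mod 29)
2 + 16 = 18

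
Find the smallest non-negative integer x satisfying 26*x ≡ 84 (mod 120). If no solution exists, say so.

54

gcd(26, 120) = 2, and 2 | 84, so solutions exist.
Divide through by 2: 13*x mod 60 = 42.
13⁻¹ ≡ 37 (mod 60).
x ≡ 37*42 ≡ 54 (mod 60).
The smallest non-negative solution is x = 54.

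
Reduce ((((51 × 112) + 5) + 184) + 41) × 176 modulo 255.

51 × 112 = 5712 ≡ 102 (mod 255)
102 + 5 = 107
107 + 184 = 291 ≡ 36 (mod 255)
36 + 41 = 77
77 × 176 = 13552 ≡ 37 (mod 255)

37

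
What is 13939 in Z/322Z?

93

13939 = 43×322 + 93, so 13939 ≡ 93 (mod 322).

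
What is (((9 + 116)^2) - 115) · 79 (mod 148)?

146

9 + 116 = 125
(125)^2 ≡ 85 (mod 148)
85 - 115 = -30 ≡ 118 (mod 148)
118 · 79 = 9322 ≡ 146 (mod 148)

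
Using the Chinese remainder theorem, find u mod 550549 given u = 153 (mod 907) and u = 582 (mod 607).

907⁻¹ mod 607: 907×520 ≡ 1 (mod 607), so 907⁻¹ ≡ 520.
u = 153 + 907×((582 − 153)×520 mod 607) = 153 + 907×311 = 282230.
Check: 282230 mod 907 = 153, 282230 mod 607 = 582. ✓

282230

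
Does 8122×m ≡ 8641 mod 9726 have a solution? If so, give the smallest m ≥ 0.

gcd(8122, 9726) = 2, and 2 does not divide 8641.
So the congruence has no solution.

no solution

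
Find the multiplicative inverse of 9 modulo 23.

23 = 2×9 + 5
9 = 1×5 + 4
5 = 1×4 + 1
4 = 4×1 + 0
gcd(9, 23) = 1, so the inverse exists.
Bézout: 1 = 2×23 − 5×9.
So 9⁻¹ ≡ −5 ≡ 18 (mod 23).

18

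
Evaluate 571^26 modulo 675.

Using repeated squaring:
26 in binary is 11010, i.e. 26 = 16 + 8 + 2.
571^1 ≡ 571 (mod 675)
571^2 ≡ 571^2 = 326041 ≡ 16 (mod 675)
571^4 ≡ 16^2 = 256 (mod 675)
571^8 ≡ 256^2 = 65536 ≡ 61 (mod 675)
571^16 ≡ 61^2 = 3721 ≡ 346 (mod 675)
571^26 = 571^16 · 571^8 · 571^2 ≡ 346 · 61 · 16 (mod 675).
Accumulate the product:
346 · 61 = 21106 ≡ 181
181 · 16 = 2896 ≡ 196

196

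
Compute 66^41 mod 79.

68

Using repeated squaring:
41 in binary is 101001, i.e. 41 = 32 + 8 + 1.
66^1 ≡ 66 (mod 79)
66^2 ≡ 66^2 = 4356 ≡ 11 (mod 79)
66^4 ≡ 11^2 = 121 ≡ 42 (mod 79)
66^8 ≡ 42^2 = 1764 ≡ 26 (mod 79)
66^16 ≡ 26^2 = 676 ≡ 44 (mod 79)
66^32 ≡ 44^2 = 1936 ≡ 40 (mod 79)
66^41 = 66^32 * 66^8 * 66^1 ≡ 40 * 26 * 66 (mod 79).
Accumulate the product:
40 * 26 = 1040 ≡ 13
13 * 66 = 858 ≡ 68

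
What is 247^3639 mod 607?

448

Compute successive squares:
3639 in binary is 111000110111, i.e. 3639 = 2048 + 1024 + 512 + 32 + 16 + 4 + 2 + 1.
247^1 ≡ 247 (mod 607)
247^2 ≡ 247^2 = 61009 ≡ 309 (mod 607)
247^4 ≡ 309^2 = 95481 ≡ 182 (mod 607)
247^8 ≡ 182^2 = 33124 ≡ 346 (mod 607)
247^16 ≡ 346^2 = 119716 ≡ 137 (mod 607)
247^32 ≡ 137^2 = 18769 ≡ 559 (mod 607)
247^64 ≡ 559^2 = 312481 ≡ 483 (mod 607)
247^128 ≡ 483^2 = 233289 ≡ 201 (mod 607)
247^256 ≡ 201^2 = 40401 ≡ 339 (mod 607)
247^512 ≡ 339^2 = 114921 ≡ 198 (mod 607)
247^1024 ≡ 198^2 = 39204 ≡ 356 (mod 607)
247^2048 ≡ 356^2 = 126736 ≡ 480 (mod 607)
247^3639 = 247^2048 * 247^1024 * 247^512 * 247^32 * 247^16 * 247^4 * 247^2 * 247^1 ≡ 480 * 356 * 198 * 559 * 137 * 182 * 309 * 247 (mod 607).
Accumulate the product:
480 * 356 = 170880 ≡ 313
313 * 198 = 61974 ≡ 60
60 * 559 = 33540 ≡ 155
155 * 137 = 21235 ≡ 597
597 * 182 = 108654 ≡ 1
1 * 309 = 309
309 * 247 = 76323 ≡ 448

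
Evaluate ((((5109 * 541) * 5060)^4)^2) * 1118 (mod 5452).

5109 * 541 = 2763969 ≡ 5257 (mod 5452)
5257 * 5060 = 26600420 ≡ 112 (mod 5452)
(112)^4 ≡ 1764 (mod 5452)
(1764)^2 ≡ 4056 (mod 5452)
4056 * 1118 = 4534608 ≡ 3996 (mod 5452)

3996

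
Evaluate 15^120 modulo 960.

705

Using repeated squaring:
120 in binary is 1111000, i.e. 120 = 64 + 32 + 16 + 8.
15^1 ≡ 15 (mod 960)
15^2 ≡ 15^2 = 225 (mod 960)
15^4 ≡ 225^2 = 50625 ≡ 705 (mod 960)
15^8 ≡ 705^2 = 497025 ≡ 705 (mod 960)
15^16 ≡ 705^2 = 497025 ≡ 705 (mod 960)
15^32 ≡ 705^2 = 497025 ≡ 705 (mod 960)
15^64 ≡ 705^2 = 497025 ≡ 705 (mod 960)
15^120 = 15^64 · 15^32 · 15^16 · 15^8 ≡ 705 · 705 · 705 · 705 (mod 960).
Accumulate the product:
705 · 705 = 497025 ≡ 705
705 · 705 = 497025 ≡ 705
705 · 705 = 497025 ≡ 705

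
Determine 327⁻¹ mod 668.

143

668 = 2*327 + 14
327 = 23*14 + 5
14 = 2*5 + 4
5 = 1*4 + 1
4 = 4*1 + 0
gcd(327, 668) = 1, so the inverse exists.
Back-substitute for 1:
1 = 1*5 − 1*4
  = −1*14 + 3*5
  = 3*327 − 70*14
  = −70*668 + 143*327
So 327⁻¹ ≡ 143 (mod 668).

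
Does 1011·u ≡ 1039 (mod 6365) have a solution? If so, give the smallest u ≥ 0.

6259

gcd(1011, 6365) = 1, so a unique solution mod 6365 exists.
1011⁻¹ ≡ 3406 (mod 6365).
u ≡ 3406·1039 ≡ 6259 (mod 6365).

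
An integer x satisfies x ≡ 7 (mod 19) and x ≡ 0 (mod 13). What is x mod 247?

19⁻¹ mod 13: 19×11 ≡ 1 (mod 13), so 19⁻¹ ≡ 11.
x = 7 + 19×((0 − 7)×11 mod 13) = 7 + 19×1 = 26.
Check: 26 mod 19 = 7, 26 mod 13 = 0. ✓

26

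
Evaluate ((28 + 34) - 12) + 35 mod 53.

28 + 34 = 62 ≡ 9 (mod 53)
9 - 12 = -3 ≡ 50 (mod 53)
50 + 35 = 85 ≡ 32 (mod 53)

32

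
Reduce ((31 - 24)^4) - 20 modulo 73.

45

31 - 24 = 7
(7)^4 ≡ 65 (mod 73)
65 - 20 = 45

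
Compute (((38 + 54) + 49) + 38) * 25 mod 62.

38 + 54 = 92 ≡ 30 (mod 62)
30 + 49 = 79 ≡ 17 (mod 62)
17 + 38 = 55
55 * 25 = 1375 ≡ 11 (mod 62)

11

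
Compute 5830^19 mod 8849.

Using repeated squaring:
19 in binary is 10011, i.e. 19 = 16 + 2 + 1.
5830^1 ≡ 5830 (mod 8849)
5830^2 ≡ 5830^2 = 33988900 ≡ 8740 (mod 8849)
5830^4 ≡ 8740^2 = 76387600 ≡ 3032 (mod 8849)
5830^8 ≡ 3032^2 = 9193024 ≡ 7762 (mod 8849)
5830^16 ≡ 7762^2 = 60248644 ≡ 4652 (mod 8849)
5830^19 = 5830^16 * 5830^2 * 5830^1 ≡ 4652 * 8740 * 5830 (mod 8849).
Accumulate the product:
4652 * 8740 = 40658480 ≡ 6174
6174 * 5830 = 35994420 ≡ 5537

5537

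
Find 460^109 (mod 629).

460^1 ≡ 460 (mod 629)
460^2 ≡ 460^2 = 211600 ≡ 256 (mod 629)
460^4 ≡ 256^2 = 65536 ≡ 120 (mod 629)
460^8 ≡ 120^2 = 14400 ≡ 562 (mod 629)
460^16 ≡ 562^2 = 315844 ≡ 86 (mod 629)
460^32 ≡ 86^2 = 7396 ≡ 477 (mod 629)
460^64 ≡ 477^2 = 227529 ≡ 460 (mod 629)
460^109 = 460^64 × 460^32 × 460^8 × 460^4 × 460^1 ≡ 460 × 477 × 562 × 120 × 460 (mod 629).
Accumulate the product:
460 × 477 = 219420 ≡ 528
528 × 562 = 296736 ≡ 477
477 × 120 = 57240 ≡ 1
1 × 460 = 460

460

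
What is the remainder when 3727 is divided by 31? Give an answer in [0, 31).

7

3727 = 120×31 + 7, so 3727 ≡ 7 (mod 31).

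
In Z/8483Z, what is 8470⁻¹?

1305

By the extended Euclidean algorithm:
8483 = 1*8470 + 13
8470 = 651*13 + 7
13 = 1*7 + 6
7 = 1*6 + 1
6 = 6*1 + 0
gcd(8470, 8483) = 1, so the inverse exists.
Bézout: 1 = −1303*8483 + 1305*8470.
So 8470⁻¹ ≡ 1305 (mod 8483).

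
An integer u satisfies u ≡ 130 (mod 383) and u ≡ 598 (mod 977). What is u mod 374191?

383⁻¹ mod 977: 383*551 ≡ 1 (mod 977), so 383⁻¹ ≡ 551.
u = 130 + 383*((598 − 130)*551 mod 977) = 130 + 383*917 = 351341.

351341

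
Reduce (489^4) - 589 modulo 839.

286

(489)^4 ≡ 36 (mod 839)
36 - 589 = -553 ≡ 286 (mod 839)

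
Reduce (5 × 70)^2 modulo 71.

25

5 × 70 = 350 ≡ 66 (mod 71)
(66)^2 ≡ 25 (mod 71)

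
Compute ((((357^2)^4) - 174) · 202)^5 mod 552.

216

(357)^2 ≡ 489 (mod 552)
(489)^4 ≡ 537 (mod 552)
537 - 174 = 363
363 · 202 = 73326 ≡ 462 (mod 552)
(462)^5 ≡ 216 (mod 552)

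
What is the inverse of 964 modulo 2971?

2971 = 3·964 + 79
964 = 12·79 + 16
79 = 4·16 + 15
16 = 1·15 + 1
15 = 15·1 + 0
gcd(964, 2971) = 1, so the inverse exists.
Back-substitute for 1:
1 = 1·16 − 1·15
  = −1·79 + 5·16
  = 5·964 − 61·79
  = −61·2971 + 188·964
So 964⁻¹ ≡ 188 (mod 2971).

188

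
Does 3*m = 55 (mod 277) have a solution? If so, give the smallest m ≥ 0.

gcd(3, 277) = 1, so a unique solution mod 277 exists.
3⁻¹ ≡ 185 (mod 277).
m ≡ 185*55 ≡ 203 (mod 277).

203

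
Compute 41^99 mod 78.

99 in binary is 1100011, i.e. 99 = 64 + 32 + 2 + 1.
41^1 ≡ 41 (mod 78)
41^2 ≡ 41^2 = 1681 ≡ 43 (mod 78)
41^4 ≡ 43^2 = 1849 ≡ 55 (mod 78)
41^8 ≡ 55^2 = 3025 ≡ 61 (mod 78)
41^16 ≡ 61^2 = 3721 ≡ 55 (mod 78)
41^32 ≡ 55^2 = 3025 ≡ 61 (mod 78)
41^64 ≡ 61^2 = 3721 ≡ 55 (mod 78)
41^99 = 41^64 × 41^32 × 41^2 × 41^1 ≡ 55 × 61 × 43 × 41 (mod 78).
Accumulate the product:
55 × 61 = 3355 ≡ 1
1 × 43 = 43
43 × 41 = 1763 ≡ 47

47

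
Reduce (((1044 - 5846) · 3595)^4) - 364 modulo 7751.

615

1044 - 5846 = -4802 ≡ 2949 (mod 7751)
2949 · 3595 = 10601655 ≡ 6038 (mod 7751)
(6038)^4 ≡ 979 (mod 7751)
979 - 364 = 615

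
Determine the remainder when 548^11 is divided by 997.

228

11 in binary is 1011, i.e. 11 = 8 + 2 + 1.
548^1 ≡ 548 (mod 997)
548^2 ≡ 548^2 = 300304 ≡ 207 (mod 997)
548^4 ≡ 207^2 = 42849 ≡ 975 (mod 997)
548^8 ≡ 975^2 = 950625 ≡ 484 (mod 997)
548^11 = 548^8 * 548^2 * 548^1 ≡ 484 * 207 * 548 (mod 997).
Accumulate the product:
484 * 207 = 100188 ≡ 488
488 * 548 = 267424 ≡ 228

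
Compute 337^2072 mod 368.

Compute successive squares:
2072 in binary is 100000011000, i.e. 2072 = 2048 + 16 + 8.
337^1 ≡ 337 (mod 368)
337^2 ≡ 337^2 = 113569 ≡ 225 (mod 368)
337^4 ≡ 225^2 = 50625 ≡ 209 (mod 368)
337^8 ≡ 209^2 = 43681 ≡ 257 (mod 368)
337^16 ≡ 257^2 = 66049 ≡ 177 (mod 368)
337^32 ≡ 177^2 = 31329 ≡ 49 (mod 368)
337^64 ≡ 49^2 = 2401 ≡ 193 (mod 368)
337^128 ≡ 193^2 = 37249 ≡ 81 (mod 368)
337^256 ≡ 81^2 = 6561 ≡ 305 (mod 368)
337^512 ≡ 305^2 = 93025 ≡ 289 (mod 368)
337^1024 ≡ 289^2 = 83521 ≡ 353 (mod 368)
337^2048 ≡ 353^2 = 124609 ≡ 225 (mod 368)
337^2072 = 337^2048 · 337^16 · 337^8 ≡ 225 · 177 · 257 (mod 368).
Accumulate the product:
225 · 177 = 39825 ≡ 81
81 · 257 = 20817 ≡ 209

209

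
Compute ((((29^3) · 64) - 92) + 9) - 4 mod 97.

79

(29)^3 ≡ 42 (mod 97)
42 · 64 = 2688 ≡ 69 (mod 97)
69 - 92 = -23 ≡ 74 (mod 97)
74 + 9 = 83
83 - 4 = 79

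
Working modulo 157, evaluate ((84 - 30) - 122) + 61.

150

84 - 30 = 54
54 - 122 = -68 ≡ 89 (mod 157)
89 + 61 = 150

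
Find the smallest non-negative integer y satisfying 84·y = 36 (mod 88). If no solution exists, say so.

13

gcd(84, 88) = 4, and 4 | 36, so solutions exist.
Divide through by 4: 21·y mod 22 = 9.
21⁻¹ ≡ 21 (mod 22).
y ≡ 21·9 ≡ 13 (mod 22).
The smallest non-negative solution is y = 13.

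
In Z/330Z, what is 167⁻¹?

Run the extended Euclidean algorithm:
330 = 1·167 + 163
167 = 1·163 + 4
163 = 40·4 + 3
4 = 1·3 + 1
3 = 3·1 + 0
gcd(167, 330) = 1, so the inverse exists.
Back-substitute for 1:
1 = 1·4 − 1·3
  = −1·163 + 41·4
  = 41·167 − 42·163
  = −42·330 + 83·167
So 167⁻¹ ≡ 83 (mod 330).

83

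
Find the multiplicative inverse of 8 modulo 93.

35

93 = 11·8 + 5
8 = 1·5 + 3
5 = 1·3 + 2
3 = 1·2 + 1
2 = 2·1 + 0
gcd(8, 93) = 1, so the inverse exists.
Bézout: 1 = −3·93 + 35·8.
So 8⁻¹ ≡ 35 (mod 93).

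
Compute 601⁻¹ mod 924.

349

924 = 1×601 + 323
601 = 1×323 + 278
323 = 1×278 + 45
278 = 6×45 + 8
45 = 5×8 + 5
8 = 1×5 + 3
5 = 1×3 + 2
3 = 1×2 + 1
2 = 2×1 + 0
gcd(601, 924) = 1, so the inverse exists.
Back-substitute for 1:
1 = 1×3 − 1×2
  = −1×5 + 2×3
  = 2×8 − 3×5
  = −3×45 + 17×8
  = 17×278 − 105×45
  = −105×323 + 122×278
  = 122×601 − 227×323
  = −227×924 + 349×601
So 601⁻¹ ≡ 349 (mod 924).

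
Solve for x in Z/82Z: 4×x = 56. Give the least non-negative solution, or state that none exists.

gcd(4, 82) = 2, and 2 | 56, so solutions exist.
Divide through by 2: 2×x = 28 (mod 41).
2⁻¹ ≡ 21 (mod 41).
x ≡ 21×28 ≡ 14 (mod 41).
The smallest non-negative solution is x = 14.

14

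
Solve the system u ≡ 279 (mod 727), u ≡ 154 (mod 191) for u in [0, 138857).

727⁻¹ mod 191: 727*160 ≡ 1 (mod 191), so 727⁻¹ ≡ 160.
u = 279 + 727*((154 − 279)*160 mod 191) = 279 + 727*55 = 40264.
Check: 40264 mod 727 = 279, 40264 mod 191 = 154. ✓

40264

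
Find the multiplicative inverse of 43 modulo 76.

By the extended Euclidean algorithm:
76 = 1·43 + 33
43 = 1·33 + 10
33 = 3·10 + 3
10 = 3·3 + 1
3 = 3·1 + 0
gcd(43, 76) = 1, so the inverse exists.
Bézout: 1 = −13·76 + 23·43.
So 43⁻¹ ≡ 23 (mod 76).

23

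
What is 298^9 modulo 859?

814

Compute successive squares:
298^1 ≡ 298 (mod 859)
298^2 ≡ 298^2 = 88804 ≡ 327 (mod 859)
298^4 ≡ 327^2 = 106929 ≡ 413 (mod 859)
298^8 ≡ 413^2 = 170569 ≡ 487 (mod 859)
298^9 = 298^8 × 298^1 ≡ 487 × 298 (mod 859).
487 × 298 = 145126 ≡ 814 (mod 859).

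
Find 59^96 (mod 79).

59^1 ≡ 59 (mod 79)
59^2 ≡ 59^2 = 3481 ≡ 5 (mod 79)
59^4 ≡ 5^2 = 25 (mod 79)
59^8 ≡ 25^2 = 625 ≡ 72 (mod 79)
59^16 ≡ 72^2 = 5184 ≡ 49 (mod 79)
59^32 ≡ 49^2 = 2401 ≡ 31 (mod 79)
59^64 ≡ 31^2 = 961 ≡ 13 (mod 79)
59^96 = 59^64 * 59^32 ≡ 13 * 31 (mod 79).
13 * 31 = 403 ≡ 8 (mod 79).

8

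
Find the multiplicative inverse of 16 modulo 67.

21

Run the extended Euclidean algorithm:
67 = 4*16 + 3
16 = 5*3 + 1
3 = 3*1 + 0
gcd(16, 67) = 1, so the inverse exists.
Back-substitute for 1:
1 = 1*16 − 5*3
  = −5*67 + 21*16
So 16⁻¹ ≡ 21 (mod 67).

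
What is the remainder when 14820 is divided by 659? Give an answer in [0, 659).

14820 = 22*659 + 322, so 14820 ≡ 322 (mod 659).

322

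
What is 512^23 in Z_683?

By square-and-multiply:
23 in binary is 10111, i.e. 23 = 16 + 4 + 2 + 1.
512^1 ≡ 512 (mod 683)
512^2 ≡ 512^2 = 262144 ≡ 555 (mod 683)
512^4 ≡ 555^2 = 308025 ≡ 675 (mod 683)
512^8 ≡ 675^2 = 455625 ≡ 64 (mod 683)
512^16 ≡ 64^2 = 4096 ≡ 681 (mod 683)
512^23 = 512^16 × 512^4 × 512^2 × 512^1 ≡ 681 × 675 × 555 × 512 (mod 683).
Accumulate the product:
681 × 675 = 459675 ≡ 16
16 × 555 = 8880 ≡ 1
1 × 512 = 512

512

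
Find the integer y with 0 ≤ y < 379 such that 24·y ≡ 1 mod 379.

79

Run the extended Euclidean algorithm:
379 = 15·24 + 19
24 = 1·19 + 5
19 = 3·5 + 4
5 = 1·4 + 1
4 = 4·1 + 0
gcd(24, 379) = 1, so the inverse exists.
Bézout: 1 = −5·379 + 79·24.
So 24⁻¹ ≡ 79 (mod 379).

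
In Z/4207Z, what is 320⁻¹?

2327

Apply the Euclidean algorithm and back-substitute:
4207 = 13×320 + 47
320 = 6×47 + 38
47 = 1×38 + 9
38 = 4×9 + 2
9 = 4×2 + 1
2 = 2×1 + 0
gcd(320, 4207) = 1, so the inverse exists.
Back-substitute for 1:
1 = 1×9 − 4×2
  = −4×38 + 17×9
  = 17×47 − 21×38
  = −21×320 + 143×47
  = 143×4207 − 1880×320
So 320⁻¹ ≡ −1880 ≡ 2327 (mod 4207).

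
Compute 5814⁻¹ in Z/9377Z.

By the extended Euclidean algorithm:
9377 = 1·5814 + 3563
5814 = 1·3563 + 2251
3563 = 1·2251 + 1312
2251 = 1·1312 + 939
1312 = 1·939 + 373
939 = 2·373 + 193
373 = 1·193 + 180
193 = 1·180 + 13
180 = 13·13 + 11
13 = 1·11 + 2
11 = 5·2 + 1
2 = 2·1 + 0
gcd(5814, 9377) = 1, so the inverse exists.
Back-substitute for 1:
1 = 1·11 − 5·2
  = −5·13 + 6·11
  = 6·180 − 83·13
  = −83·193 + 89·180
  = 89·373 − 172·193
  = −172·939 + 433·373
  = 433·1312 − 605·939
  = −605·2251 + 1038·1312
  = 1038·3563 − 1643·2251
  = −1643·5814 + 2681·3563
  = 2681·9377 − 4324·5814
So 5814⁻¹ ≡ −4324 ≡ 5053 (mod 9377).

5053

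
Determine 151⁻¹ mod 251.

128

251 = 1×151 + 100
151 = 1×100 + 51
100 = 1×51 + 49
51 = 1×49 + 2
49 = 24×2 + 1
2 = 2×1 + 0
gcd(151, 251) = 1, so the inverse exists.
Back-substitute for 1:
1 = 1×49 − 24×2
  = −24×51 + 25×49
  = 25×100 − 49×51
  = −49×151 + 74×100
  = 74×251 − 123×151
So 151⁻¹ ≡ −123 ≡ 128 (mod 251).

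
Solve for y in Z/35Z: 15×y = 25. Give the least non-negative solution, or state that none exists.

4

gcd(15, 35) = 5, and 5 | 25, so solutions exist.
Divide through by 5: 3×y mod 7 = 5.
3⁻¹ ≡ 5 (mod 7).
y ≡ 5×5 ≡ 4 (mod 7).
The smallest non-negative solution is y = 4.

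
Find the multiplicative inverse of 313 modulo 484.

317

484 = 1×313 + 171
313 = 1×171 + 142
171 = 1×142 + 29
142 = 4×29 + 26
29 = 1×26 + 3
26 = 8×3 + 2
3 = 1×2 + 1
2 = 2×1 + 0
gcd(313, 484) = 1, so the inverse exists.
Back-substitute for 1:
1 = 1×3 − 1×2
  = −1×26 + 9×3
  = 9×29 − 10×26
  = −10×142 + 49×29
  = 49×171 − 59×142
  = −59×313 + 108×171
  = 108×484 − 167×313
So 313⁻¹ ≡ −167 ≡ 317 (mod 484).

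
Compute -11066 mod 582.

574

-11066 = -20×582 + 574, so -11066 ≡ 574 (mod 582).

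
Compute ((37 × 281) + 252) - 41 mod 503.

37 × 281 = 10397 ≡ 337 (mod 503)
337 + 252 = 589 ≡ 86 (mod 503)
86 - 41 = 45

45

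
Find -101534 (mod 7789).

-101534 = -14*7789 + 7512, so -101534 ≡ 7512 (mod 7789).

7512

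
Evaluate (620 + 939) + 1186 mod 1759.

986

620 + 939 = 1559
1559 + 1186 = 2745 ≡ 986 (mod 1759)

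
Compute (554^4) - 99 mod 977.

382

(554)^4 ≡ 481 (mod 977)
481 - 99 = 382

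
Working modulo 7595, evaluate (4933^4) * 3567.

7022

(4933)^4 ≡ 4286 (mod 7595)
4286 * 3567 = 15288162 ≡ 7022 (mod 7595)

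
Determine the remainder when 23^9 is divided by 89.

23^1 ≡ 23 (mod 89)
23^2 ≡ 23^2 = 529 ≡ 84 (mod 89)
23^4 ≡ 84^2 = 7056 ≡ 25 (mod 89)
23^8 ≡ 25^2 = 625 ≡ 2 (mod 89)
23^9 = 23^8 × 23^1 ≡ 2 × 23 (mod 89).
2 × 23 = 46 ≡ 46 (mod 89).

46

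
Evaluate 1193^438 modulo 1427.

Using repeated squaring:
438 in binary is 110110110, i.e. 438 = 256 + 128 + 32 + 16 + 4 + 2.
1193^1 ≡ 1193 (mod 1427)
1193^2 ≡ 1193^2 = 1423249 ≡ 530 (mod 1427)
1193^4 ≡ 530^2 = 280900 ≡ 1208 (mod 1427)
1193^8 ≡ 1208^2 = 1459264 ≡ 870 (mod 1427)
1193^16 ≡ 870^2 = 756900 ≡ 590 (mod 1427)
1193^32 ≡ 590^2 = 348100 ≡ 1339 (mod 1427)
1193^64 ≡ 1339^2 = 1792921 ≡ 609 (mod 1427)
1193^128 ≡ 609^2 = 370881 ≡ 1288 (mod 1427)
1193^256 ≡ 1288^2 = 1658944 ≡ 770 (mod 1427)
1193^438 = 1193^256 × 1193^128 × 1193^32 × 1193^16 × 1193^4 × 1193^2 ≡ 770 × 1288 × 1339 × 590 × 1208 × 530 (mod 1427).
Accumulate the product:
770 × 1288 = 991760 ≡ 1422
1422 × 1339 = 1904058 ≡ 440
440 × 590 = 259600 ≡ 1313
1313 × 1208 = 1586104 ≡ 707
707 × 530 = 374710 ≡ 836

836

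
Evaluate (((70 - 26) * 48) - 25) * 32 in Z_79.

70 - 26 = 44
44 * 48 = 2112 ≡ 58 (mod 79)
58 - 25 = 33
33 * 32 = 1056 ≡ 29 (mod 79)

29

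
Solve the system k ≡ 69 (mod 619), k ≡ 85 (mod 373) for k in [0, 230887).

619⁻¹ mod 373: 619×326 ≡ 1 (mod 373), so 619⁻¹ ≡ 326.
k = 69 + 619×((85 − 69)×326 mod 373) = 69 + 619×367 = 227242.
Check: 227242 mod 619 = 69, 227242 mod 373 = 85. ✓

227242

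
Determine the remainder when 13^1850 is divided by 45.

34

Using repeated squaring:
1850 in binary is 11100111010, i.e. 1850 = 1024 + 512 + 256 + 32 + 16 + 8 + 2.
13^1 ≡ 13 (mod 45)
13^2 ≡ 13^2 = 169 ≡ 34 (mod 45)
13^4 ≡ 34^2 = 1156 ≡ 31 (mod 45)
13^8 ≡ 31^2 = 961 ≡ 16 (mod 45)
13^16 ≡ 16^2 = 256 ≡ 31 (mod 45)
13^32 ≡ 31^2 = 961 ≡ 16 (mod 45)
13^64 ≡ 16^2 = 256 ≡ 31 (mod 45)
13^128 ≡ 31^2 = 961 ≡ 16 (mod 45)
13^256 ≡ 16^2 = 256 ≡ 31 (mod 45)
13^512 ≡ 31^2 = 961 ≡ 16 (mod 45)
13^1024 ≡ 16^2 = 256 ≡ 31 (mod 45)
13^1850 = 13^1024 * 13^512 * 13^256 * 13^32 * 13^16 * 13^8 * 13^2 ≡ 31 * 16 * 31 * 16 * 31 * 16 * 34 (mod 45).
Accumulate the product:
31 * 16 = 496 ≡ 1
1 * 31 = 31
31 * 16 = 496 ≡ 1
1 * 31 = 31
31 * 16 = 496 ≡ 1
1 * 34 = 34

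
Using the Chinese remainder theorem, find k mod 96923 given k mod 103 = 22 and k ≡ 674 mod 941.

26081

103⁻¹ mod 941: 103×201 ≡ 1 (mod 941), so 103⁻¹ ≡ 201.
k = 22 + 103×((674 − 22)×201 mod 941) = 22 + 103×253 = 26081.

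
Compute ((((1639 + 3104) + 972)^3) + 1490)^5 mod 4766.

1639 + 3104 = 4743
4743 + 972 = 5715 ≡ 949 (mod 4766)
(949)^3 ≡ 2633 (mod 4766)
2633 + 1490 = 4123
(4123)^5 ≡ 3915 (mod 4766)

3915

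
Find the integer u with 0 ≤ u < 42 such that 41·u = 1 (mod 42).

41

42 = 1×41 + 1
41 = 41×1 + 0
gcd(41, 42) = 1, so the inverse exists.
Bézout: 1 = 1×42 − 1×41.
So 41⁻¹ ≡ −1 ≡ 41 (mod 42).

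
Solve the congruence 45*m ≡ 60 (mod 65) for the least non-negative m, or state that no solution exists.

gcd(45, 65) = 5, and 5 | 60, so solutions exist.
Divide through by 5: 9*m = 12 (mod 13).
9⁻¹ ≡ 3 (mod 13).
m ≡ 3*12 ≡ 10 (mod 13).
The smallest non-negative solution is m = 10.

10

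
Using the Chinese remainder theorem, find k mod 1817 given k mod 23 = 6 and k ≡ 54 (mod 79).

23⁻¹ mod 79: 23*55 ≡ 1 (mod 79), so 23⁻¹ ≡ 55.
k = 6 + 23*((54 − 6)*55 mod 79) = 6 + 23*33 = 765.

765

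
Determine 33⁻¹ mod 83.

Run the extended Euclidean algorithm:
83 = 2*33 + 17
33 = 1*17 + 16
17 = 1*16 + 1
16 = 16*1 + 0
gcd(33, 83) = 1, so the inverse exists.
Bézout: 1 = 2*83 − 5*33.
So 33⁻¹ ≡ −5 ≡ 78 (mod 83).

78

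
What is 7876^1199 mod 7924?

7148

By square-and-multiply:
1199 in binary is 10010101111, i.e. 1199 = 1024 + 128 + 32 + 8 + 4 + 2 + 1.
7876^1 ≡ 7876 (mod 7924)
7876^2 ≡ 7876^2 = 62031376 ≡ 2304 (mod 7924)
7876^4 ≡ 2304^2 = 5308416 ≡ 7260 (mod 7924)
7876^8 ≡ 7260^2 = 52707600 ≡ 5076 (mod 7924)
7876^16 ≡ 5076^2 = 25765776 ≡ 4852 (mod 7924)
7876^32 ≡ 4852^2 = 23541904 ≡ 7624 (mod 7924)
7876^64 ≡ 7624^2 = 58125376 ≡ 2836 (mod 7924)
7876^128 ≡ 2836^2 = 8042896 ≡ 36 (mod 7924)
7876^256 ≡ 36^2 = 1296 (mod 7924)
7876^512 ≡ 1296^2 = 1679616 ≡ 7652 (mod 7924)
7876^1024 ≡ 7652^2 = 58553104 ≡ 2668 (mod 7924)
7876^1199 = 7876^1024 × 7876^128 × 7876^32 × 7876^8 × 7876^4 × 7876^2 × 7876^1 ≡ 2668 × 36 × 7624 × 5076 × 7260 × 2304 × 7876 (mod 7924).
Accumulate the product:
2668 × 36 = 96048 ≡ 960
960 × 7624 = 7319040 ≡ 5188
5188 × 5076 = 26334288 ≡ 2836
2836 × 7260 = 20589360 ≡ 2808
2808 × 2304 = 6469632 ≡ 3648
3648 × 7876 = 28731648 ≡ 7148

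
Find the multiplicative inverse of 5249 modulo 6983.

2823

Apply the Euclidean algorithm and back-substitute:
6983 = 1·5249 + 1734
5249 = 3·1734 + 47
1734 = 36·47 + 42
47 = 1·42 + 5
42 = 8·5 + 2
5 = 2·2 + 1
2 = 2·1 + 0
gcd(5249, 6983) = 1, so the inverse exists.
Back-substitute for 1:
1 = 1·5 − 2·2
  = −2·42 + 17·5
  = 17·47 − 19·42
  = −19·1734 + 701·47
  = 701·5249 − 2122·1734
  = −2122·6983 + 2823·5249
So 5249⁻¹ ≡ 2823 (mod 6983).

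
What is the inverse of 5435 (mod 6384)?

6384 = 1*5435 + 949
5435 = 5*949 + 690
949 = 1*690 + 259
690 = 2*259 + 172
259 = 1*172 + 87
172 = 1*87 + 85
87 = 1*85 + 2
85 = 42*2 + 1
2 = 2*1 + 0
gcd(5435, 6384) = 1, so the inverse exists.
Back-substitute for 1:
1 = 1*85 − 42*2
  = −42*87 + 43*85
  = 43*172 − 85*87
  = −85*259 + 128*172
  = 128*690 − 341*259
  = −341*949 + 469*690
  = 469*5435 − 2686*949
  = −2686*6384 + 3155*5435
So 5435⁻¹ ≡ 3155 (mod 6384).

3155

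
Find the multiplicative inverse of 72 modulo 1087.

1087 = 15·72 + 7
72 = 10·7 + 2
7 = 3·2 + 1
2 = 2·1 + 0
gcd(72, 1087) = 1, so the inverse exists.
Bézout: 1 = 31·1087 − 468·72.
So 72⁻¹ ≡ −468 ≡ 619 (mod 1087).

619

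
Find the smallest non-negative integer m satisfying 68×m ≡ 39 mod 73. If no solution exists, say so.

36

gcd(68, 73) = 1, so a unique solution mod 73 exists.
68⁻¹ ≡ 29 (mod 73).
m ≡ 29×39 ≡ 36 (mod 73).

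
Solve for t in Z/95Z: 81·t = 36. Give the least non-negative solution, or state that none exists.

gcd(81, 95) = 1, so a unique solution mod 95 exists.
81⁻¹ ≡ 61 (mod 95).
t ≡ 61·36 ≡ 11 (mod 95).

11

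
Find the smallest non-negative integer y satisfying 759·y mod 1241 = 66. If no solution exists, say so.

108

gcd(759, 1241) = 1, so a unique solution mod 1241 exists.
759⁻¹ ≡ 1017 (mod 1241).
y ≡ 1017·66 ≡ 108 (mod 1241).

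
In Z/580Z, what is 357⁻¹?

580 = 1×357 + 223
357 = 1×223 + 134
223 = 1×134 + 89
134 = 1×89 + 45
89 = 1×45 + 44
45 = 1×44 + 1
44 = 44×1 + 0
gcd(357, 580) = 1, so the inverse exists.
Back-substitute for 1:
1 = 1×45 − 1×44
  = −1×89 + 2×45
  = 2×134 − 3×89
  = −3×223 + 5×134
  = 5×357 − 8×223
  = −8×580 + 13×357
So 357⁻¹ ≡ 13 (mod 580).

13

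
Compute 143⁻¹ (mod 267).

267 = 1·143 + 124
143 = 1·124 + 19
124 = 6·19 + 10
19 = 1·10 + 9
10 = 1·9 + 1
9 = 9·1 + 0
gcd(143, 267) = 1, so the inverse exists.
Bézout: 1 = 15·267 − 28·143.
So 143⁻¹ ≡ −28 ≡ 239 (mod 267).

239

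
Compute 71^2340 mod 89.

By square-and-multiply:
2340 in binary is 100100100100, i.e. 2340 = 2048 + 256 + 32 + 4.
71^1 ≡ 71 (mod 89)
71^2 ≡ 71^2 = 5041 ≡ 57 (mod 89)
71^4 ≡ 57^2 = 3249 ≡ 45 (mod 89)
71^8 ≡ 45^2 = 2025 ≡ 67 (mod 89)
71^16 ≡ 67^2 = 4489 ≡ 39 (mod 89)
71^32 ≡ 39^2 = 1521 ≡ 8 (mod 89)
71^64 ≡ 8^2 = 64 (mod 89)
71^128 ≡ 64^2 = 4096 ≡ 2 (mod 89)
71^256 ≡ 2^2 = 4 (mod 89)
71^512 ≡ 4^2 = 16 (mod 89)
71^1024 ≡ 16^2 = 256 ≡ 78 (mod 89)
71^2048 ≡ 78^2 = 6084 ≡ 32 (mod 89)
71^2340 = 71^2048 · 71^256 · 71^32 · 71^4 ≡ 32 · 4 · 8 · 45 (mod 89).
Accumulate the product:
32 · 4 = 128 ≡ 39
39 · 8 = 312 ≡ 45
45 · 45 = 2025 ≡ 67

67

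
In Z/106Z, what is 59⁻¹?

Run the extended Euclidean algorithm:
106 = 1·59 + 47
59 = 1·47 + 12
47 = 3·12 + 11
12 = 1·11 + 1
11 = 11·1 + 0
gcd(59, 106) = 1, so the inverse exists.
Back-substitute for 1:
1 = 1·12 − 1·11
  = −1·47 + 4·12
  = 4·59 − 5·47
  = −5·106 + 9·59
So 59⁻¹ ≡ 9 (mod 106).

9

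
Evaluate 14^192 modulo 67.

192 in binary is 11000000, i.e. 192 = 128 + 64.
14^1 ≡ 14 (mod 67)
14^2 ≡ 14^2 = 196 ≡ 62 (mod 67)
14^4 ≡ 62^2 = 3844 ≡ 25 (mod 67)
14^8 ≡ 25^2 = 625 ≡ 22 (mod 67)
14^16 ≡ 22^2 = 484 ≡ 15 (mod 67)
14^32 ≡ 15^2 = 225 ≡ 24 (mod 67)
14^64 ≡ 24^2 = 576 ≡ 40 (mod 67)
14^128 ≡ 40^2 = 1600 ≡ 59 (mod 67)
14^192 = 14^128 * 14^64 ≡ 59 * 40 (mod 67).
59 * 40 = 2360 ≡ 15 (mod 67).

15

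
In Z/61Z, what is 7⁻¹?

35

61 = 8·7 + 5
7 = 1·5 + 2
5 = 2·2 + 1
2 = 2·1 + 0
gcd(7, 61) = 1, so the inverse exists.
Back-substitute for 1:
1 = 1·5 − 2·2
  = −2·7 + 3·5
  = 3·61 − 26·7
So 7⁻¹ ≡ −26 ≡ 35 (mod 61).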